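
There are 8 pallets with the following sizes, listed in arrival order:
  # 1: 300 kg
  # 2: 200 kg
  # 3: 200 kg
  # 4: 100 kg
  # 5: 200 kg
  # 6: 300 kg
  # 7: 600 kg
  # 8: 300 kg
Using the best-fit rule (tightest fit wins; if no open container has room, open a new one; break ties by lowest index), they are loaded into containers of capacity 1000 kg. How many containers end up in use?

3

  300 → container 1 (new)  [load 300/1000]
  200 → container 1  [load 500/1000]
  200 → container 1  [load 700/1000]
  100 → container 1  [load 800/1000]
  200 → container 1  [load 1000/1000]
  300 → container 2 (new)  [load 300/1000]
  600 → container 2  [load 900/1000]
  300 → container 3 (new)  [load 300/1000]
3 containers opened.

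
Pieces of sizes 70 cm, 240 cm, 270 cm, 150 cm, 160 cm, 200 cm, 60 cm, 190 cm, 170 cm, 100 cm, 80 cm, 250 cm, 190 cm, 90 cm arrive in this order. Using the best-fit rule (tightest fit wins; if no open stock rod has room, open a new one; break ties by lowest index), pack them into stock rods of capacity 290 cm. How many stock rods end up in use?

9

  70 → stock rod 1 (new)  [load 70/290]
  240 → stock rod 2 (new)  [load 240/290]
  270 → stock rod 3 (new)  [load 270/290]
  150 → stock rod 1  [load 220/290]
  160 → stock rod 4 (new)  [load 160/290]
  200 → stock rod 5 (new)  [load 200/290]
  60 → stock rod 1  [load 280/290]
  190 → stock rod 6 (new)  [load 190/290]
  170 → stock rod 7 (new)  [load 170/290]
  100 → stock rod 6  [load 290/290]
  80 → stock rod 5  [load 280/290]
  250 → stock rod 8 (new)  [load 250/290]
  190 → stock rod 9 (new)  [load 190/290]
  90 → stock rod 9  [load 280/290]
9 stock rods opened.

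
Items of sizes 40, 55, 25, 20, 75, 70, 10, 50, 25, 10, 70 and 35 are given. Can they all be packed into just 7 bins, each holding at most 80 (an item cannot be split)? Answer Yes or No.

Yes

A valid assignment using 7 bins:
  bin 1: 75 = 75
  bin 2: 70 + 10 = 80
  bin 3: 70 + 10 = 80
  bin 4: 55 + 25 = 80
  bin 5: 50 + 25 = 75
  bin 6: 40 + 35 = 75
  bin 7: 20 = 20
Every load is within 80, so 7 bins suffice.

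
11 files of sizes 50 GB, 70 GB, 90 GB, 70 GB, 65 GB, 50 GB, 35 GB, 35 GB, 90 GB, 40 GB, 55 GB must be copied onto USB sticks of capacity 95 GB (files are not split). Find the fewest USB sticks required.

Total = 90 + 90 + 70 + 70 + 65 + 55 + 50 + 50 + 40 + 35 + 35 = 650 GB.
Lower bound: ⌈650/95⌉ = 7 USB sticks.
Also, 8 files each exceed 95/2 GB, and no two of those can share a USB stick, so at least 8 USB sticks are needed.
A packing using 8 USB sticks:
  USB stick 1: 90 = 90
  USB stick 2: 90 = 90
  USB stick 3: 70 = 70
  USB stick 4: 70 = 70
  USB stick 5: 65 = 65
  USB stick 6: 55 + 40 = 95
  USB stick 7: 50 + 35 = 85
  USB stick 8: 50 + 35 = 85
This matches the lower bound, so 8 is optimal.

8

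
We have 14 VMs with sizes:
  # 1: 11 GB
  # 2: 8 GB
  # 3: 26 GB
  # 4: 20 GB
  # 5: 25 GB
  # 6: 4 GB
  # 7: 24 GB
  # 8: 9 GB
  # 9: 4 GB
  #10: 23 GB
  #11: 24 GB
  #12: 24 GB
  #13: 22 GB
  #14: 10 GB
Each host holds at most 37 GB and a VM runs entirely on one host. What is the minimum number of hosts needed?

8

Total = 26 + 25 + 24 + 24 + 24 + 23 + 22 + 20 + 11 + 10 + 9 + 8 + 4 + 4 = 234 GB.
Lower bound: ⌈234/37⌉ = 7 hosts.
Also, 8 VMs each exceed 37/2 GB, and no two of those can share a host, so at least 8 hosts are needed.
A packing using 8 hosts:
  host 1: 26 + 11 = 37
  host 2: 25 + 10 = 35
  host 3: 24 + 9 + 4 = 37
  host 4: 24 + 8 + 4 = 36
  host 5: 24 = 24
  host 6: 23 = 23
  host 7: 22 = 22
  host 8: 20 = 20
This matches the lower bound, so 8 is optimal.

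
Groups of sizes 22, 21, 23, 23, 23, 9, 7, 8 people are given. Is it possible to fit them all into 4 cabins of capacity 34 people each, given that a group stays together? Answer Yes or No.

Total = 136 people; ⌈136/34⌉ = 4.
5 groups each exceed half the capacity and cannot share a cabin, forcing at least 5 cabins.
At least 5 cabins are required, but only 4 are allowed.

No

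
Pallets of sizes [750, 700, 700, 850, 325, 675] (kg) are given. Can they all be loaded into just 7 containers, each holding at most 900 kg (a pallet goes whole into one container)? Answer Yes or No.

Yes

A valid assignment using 6 containers:
  container 1: 850 = 850
  container 2: 750 = 750
  container 3: 700 = 700
  container 4: 700 = 700
  container 5: 675 = 675
  container 6: 325 = 325
That uses only 6 ≤ 7, so 7 containers are enough.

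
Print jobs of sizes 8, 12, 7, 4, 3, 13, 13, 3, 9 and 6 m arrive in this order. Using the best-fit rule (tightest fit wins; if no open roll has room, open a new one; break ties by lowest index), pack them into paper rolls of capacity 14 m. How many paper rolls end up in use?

7

  8 → roll 1 (new)  [load 8/14]
  12 → roll 2 (new)  [load 12/14]
  7 → roll 3 (new)  [load 7/14]
  4 → roll 1  [load 12/14]
  3 → roll 3  [load 10/14]
  13 → roll 4 (new)  [load 13/14]
  13 → roll 5 (new)  [load 13/14]
  3 → roll 3  [load 13/14]
  9 → roll 6 (new)  [load 9/14]
  6 → roll 7 (new)  [load 6/14]
7 paper rolls opened.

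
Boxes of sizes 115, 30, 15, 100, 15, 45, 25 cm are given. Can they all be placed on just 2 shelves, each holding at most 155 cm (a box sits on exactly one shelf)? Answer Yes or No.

Total = 345 cm; ⌈345/155⌉ = 3.
At least 3 shelves are required, but only 2 are allowed.

No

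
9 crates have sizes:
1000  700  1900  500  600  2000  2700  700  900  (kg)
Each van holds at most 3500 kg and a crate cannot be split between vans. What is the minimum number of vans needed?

Total = 2700 + 2000 + 1900 + 1000 + 900 + 700 + 700 + 600 + 500 = 11000 kg.
Lower bound: ⌈11000/3500⌉ = 4 vans.
A packing using 4 vans:
  van 1: 2700 + 700 = 3400
  van 2: 2000 + 1000 + 500 = 3500
  van 3: 1900 + 900 + 700 = 3500
  van 4: 600 = 600
This matches the lower bound, so 4 is optimal.

4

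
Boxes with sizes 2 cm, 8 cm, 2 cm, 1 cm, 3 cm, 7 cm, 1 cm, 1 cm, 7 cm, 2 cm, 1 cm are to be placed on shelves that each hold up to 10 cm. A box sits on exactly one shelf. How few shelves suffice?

4

Total = 8 + 7 + 7 + 3 + 2 + 2 + 2 + 1 + 1 + 1 + 1 = 35 cm.
Lower bound: ⌈35/10⌉ = 4 shelves.
A packing using 4 shelves:
  shelf 1: 8 + 2 = 10
  shelf 2: 7 + 3 = 10
  shelf 3: 7 + 2 + 1 = 10
  shelf 4: 2 + 1 + 1 + 1 = 5
This matches the lower bound, so 4 is optimal.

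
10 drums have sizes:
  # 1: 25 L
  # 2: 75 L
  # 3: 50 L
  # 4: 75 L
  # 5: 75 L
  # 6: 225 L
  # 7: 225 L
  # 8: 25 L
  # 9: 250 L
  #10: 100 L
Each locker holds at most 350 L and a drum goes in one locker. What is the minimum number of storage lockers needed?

4

Total = 250 + 225 + 225 + 100 + 75 + 75 + 75 + 50 + 25 + 25 = 1125 L.
Lower bound: ⌈1125/350⌉ = 4 storage lockers.
A packing using 4 storage lockers:
  locker 1: 250 + 100 = 350
  locker 2: 225 + 75 + 50 = 350
  locker 3: 225 + 75 + 25 + 25 = 350
  locker 4: 75 = 75
This matches the lower bound, so 4 is optimal.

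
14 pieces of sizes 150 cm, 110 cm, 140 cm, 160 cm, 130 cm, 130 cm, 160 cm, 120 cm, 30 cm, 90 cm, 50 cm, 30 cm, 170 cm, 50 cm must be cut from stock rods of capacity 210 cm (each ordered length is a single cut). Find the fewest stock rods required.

Total = 170 + 160 + 160 + 150 + 140 + 130 + 130 + 120 + 110 + 90 + 50 + 50 + 30 + 30 = 1520 cm.
Lower bound: ⌈1520/210⌉ = 8 stock rods.
Also, 9 pieces each exceed 105 cm, and no two of those can share a stock rod, so at least 9 stock rods are needed.
A packing using 9 stock rods:
  stock rod 1: 170 + 30 = 200
  stock rod 2: 160 + 50 = 210
  stock rod 3: 160 + 50 = 210
  stock rod 4: 150 + 30 = 180
  stock rod 5: 140 = 140
  stock rod 6: 130 = 130
  stock rod 7: 130 = 130
  stock rod 8: 120 + 90 = 210
  stock rod 9: 110 = 110
This matches the lower bound, so 9 is optimal.

9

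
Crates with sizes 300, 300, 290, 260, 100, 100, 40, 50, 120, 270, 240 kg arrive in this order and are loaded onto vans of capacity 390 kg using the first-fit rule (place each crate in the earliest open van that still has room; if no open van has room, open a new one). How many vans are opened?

6

  300 → van 1 (new)  [load 300/390]
  300 → van 2 (new)  [load 300/390]
  290 → van 3 (new)  [load 290/390]
  260 → van 4 (new)  [load 260/390]
  100 → van 3  [load 390/390]
  100 → van 4  [load 360/390]
  40 → van 1  [load 340/390]
  50 → van 1  [load 390/390]
  120 → van 5 (new)  [load 120/390]
  270 → van 5  [load 390/390]
  240 → van 6 (new)  [load 240/390]
6 vans opened.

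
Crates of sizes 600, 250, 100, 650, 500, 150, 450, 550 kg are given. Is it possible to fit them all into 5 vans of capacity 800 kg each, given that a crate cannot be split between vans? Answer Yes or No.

Yes

A valid assignment using 5 vans:
  van 1: 650 + 150 = 800
  van 2: 600 + 100 = 700
  van 3: 550 + 250 = 800
  van 4: 500 = 500
  van 5: 450 = 450
Every load is within 800 kg, so 5 vans suffice.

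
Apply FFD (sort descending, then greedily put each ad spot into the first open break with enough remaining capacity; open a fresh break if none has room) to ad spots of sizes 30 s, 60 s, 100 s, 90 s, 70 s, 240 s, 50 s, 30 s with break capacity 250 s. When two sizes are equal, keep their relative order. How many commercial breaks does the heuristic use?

Sorted descending: 240, 100, 90, 70, 60, 50, 30, 30.
  240 → break 1 (new)  [load 240/250]
  100 → break 2 (new)  [load 100/250]
  90 → break 2  [load 190/250]
  70 → break 3 (new)  [load 70/250]
  60 → break 2  [load 250/250]
  50 → break 3  [load 120/250]
  30 → break 3  [load 150/250]
  30 → break 3  [load 180/250]
3 commercial breaks opened.

3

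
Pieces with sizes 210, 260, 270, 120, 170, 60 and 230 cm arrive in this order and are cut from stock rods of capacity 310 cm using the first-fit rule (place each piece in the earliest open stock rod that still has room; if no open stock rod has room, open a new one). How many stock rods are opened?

  210 → stock rod 1 (new)  [load 210/310]
  260 → stock rod 2 (new)  [load 260/310]
  270 → stock rod 3 (new)  [load 270/310]
  120 → stock rod 4 (new)  [load 120/310]
  170 → stock rod 4  [load 290/310]
  60 → stock rod 1  [load 270/310]
  230 → stock rod 5 (new)  [load 230/310]
5 stock rods opened.

5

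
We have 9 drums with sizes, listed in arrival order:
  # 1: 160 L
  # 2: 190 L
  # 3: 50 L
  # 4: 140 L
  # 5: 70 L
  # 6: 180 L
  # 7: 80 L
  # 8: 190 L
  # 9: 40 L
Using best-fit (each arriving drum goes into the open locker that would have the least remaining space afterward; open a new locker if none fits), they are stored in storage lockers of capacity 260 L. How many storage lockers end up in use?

5

  160 → locker 1 (new)  [load 160/260]
  190 → locker 2 (new)  [load 190/260]
  50 → locker 2  [load 240/260]
  140 → locker 3 (new)  [load 140/260]
  70 → locker 1  [load 230/260]
  180 → locker 4 (new)  [load 180/260]
  80 → locker 4  [load 260/260]
  190 → locker 5 (new)  [load 190/260]
  40 → locker 5  [load 230/260]
5 storage lockers opened.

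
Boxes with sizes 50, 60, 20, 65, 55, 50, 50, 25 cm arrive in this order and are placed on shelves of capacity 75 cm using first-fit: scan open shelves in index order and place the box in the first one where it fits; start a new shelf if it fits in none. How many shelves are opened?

  50 → shelf 1 (new)  [load 50/75]
  60 → shelf 2 (new)  [load 60/75]
  20 → shelf 1  [load 70/75]
  65 → shelf 3 (new)  [load 65/75]
  55 → shelf 4 (new)  [load 55/75]
  50 → shelf 5 (new)  [load 50/75]
  50 → shelf 6 (new)  [load 50/75]
  25 → shelf 5  [load 75/75]
6 shelves opened.

6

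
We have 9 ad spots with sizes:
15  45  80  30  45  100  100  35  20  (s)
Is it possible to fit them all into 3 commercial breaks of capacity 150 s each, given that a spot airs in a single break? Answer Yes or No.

No

Total = 470 s; ⌈470/150⌉ = 4.
At least 4 commercial breaks are required, but only 3 are allowed.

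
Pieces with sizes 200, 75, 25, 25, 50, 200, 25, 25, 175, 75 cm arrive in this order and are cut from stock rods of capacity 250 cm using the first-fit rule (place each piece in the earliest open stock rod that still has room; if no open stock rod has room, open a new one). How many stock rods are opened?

4

  200 → stock rod 1 (new)  [load 200/250]
  75 → stock rod 2 (new)  [load 75/250]
  25 → stock rod 1  [load 225/250]
  25 → stock rod 1  [load 250/250]
  50 → stock rod 2  [load 125/250]
  200 → stock rod 3 (new)  [load 200/250]
  25 → stock rod 2  [load 150/250]
  25 → stock rod 2  [load 175/250]
  175 → stock rod 4 (new)  [load 175/250]
  75 → stock rod 2  [load 250/250]
4 stock rods opened.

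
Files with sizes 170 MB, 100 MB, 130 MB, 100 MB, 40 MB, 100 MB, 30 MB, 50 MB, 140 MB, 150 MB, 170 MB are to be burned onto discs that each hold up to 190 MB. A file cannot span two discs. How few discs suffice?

Total = 170 + 170 + 150 + 140 + 130 + 100 + 100 + 100 + 50 + 40 + 30 = 1180 MB.
Lower bound: ⌈1180/190⌉ = 7 discs.
Also, 8 files each exceed 95 MB, and no two of those can share a disc, so at least 8 discs are needed.
A packing using 8 discs:
  disc 1: 170 = 170
  disc 2: 170 = 170
  disc 3: 150 + 40 = 190
  disc 4: 140 + 50 = 190
  disc 5: 130 + 30 = 160
  disc 6: 100 = 100
  disc 7: 100 = 100
  disc 8: 100 = 100
This matches the lower bound, so 8 is optimal.

8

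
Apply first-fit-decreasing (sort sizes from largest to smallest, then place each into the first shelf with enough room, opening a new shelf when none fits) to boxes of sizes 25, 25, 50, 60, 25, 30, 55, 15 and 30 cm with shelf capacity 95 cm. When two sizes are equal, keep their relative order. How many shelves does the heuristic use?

4

Sorted descending: 60, 55, 50, 30, 30, 25, 25, 25, 15.
  60 → shelf 1 (new)  [load 60/95]
  55 → shelf 2 (new)  [load 55/95]
  50 → shelf 3 (new)  [load 50/95]
  30 → shelf 1  [load 90/95]
  30 → shelf 2  [load 85/95]
  25 → shelf 3  [load 75/95]
  25 → shelf 4 (new)  [load 25/95]
  25 → shelf 4  [load 50/95]
  15 → shelf 3  [load 90/95]
4 shelves opened.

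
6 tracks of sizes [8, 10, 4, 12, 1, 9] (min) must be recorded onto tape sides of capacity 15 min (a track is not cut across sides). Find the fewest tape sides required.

4

Total = 12 + 10 + 9 + 8 + 4 + 1 = 44 min.
Lower bound: ⌈44/15⌉ = 3 tape sides.
Also, 4 tracks each exceed 15/2 min, and no two of those can share a side, so at least 4 tape sides are needed.
A packing using 4 tape sides:
  side 1: 12 + 1 = 13
  side 2: 10 + 4 = 14
  side 3: 9 = 9
  side 4: 8 = 8
This matches the lower bound, so 4 is optimal.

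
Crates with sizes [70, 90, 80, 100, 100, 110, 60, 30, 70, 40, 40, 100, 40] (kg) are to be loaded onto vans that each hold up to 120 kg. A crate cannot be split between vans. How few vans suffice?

Total = 110 + 100 + 100 + 100 + 90 + 80 + 70 + 70 + 60 + 40 + 40 + 40 + 30 = 930 kg.
Lower bound: ⌈930/120⌉ = 8 vans.
A packing using 9 vans:
  van 1: 110 = 110
  van 2: 100 = 100
  van 3: 100 = 100
  van 4: 100 = 100
  van 5: 90 + 30 = 120
  van 6: 80 + 40 = 120
  van 7: 70 + 40 = 110
  van 8: 70 + 40 = 110
  van 9: 60 = 60
No arrangement into 8 vans stays within capacity, so 9 is optimal.

9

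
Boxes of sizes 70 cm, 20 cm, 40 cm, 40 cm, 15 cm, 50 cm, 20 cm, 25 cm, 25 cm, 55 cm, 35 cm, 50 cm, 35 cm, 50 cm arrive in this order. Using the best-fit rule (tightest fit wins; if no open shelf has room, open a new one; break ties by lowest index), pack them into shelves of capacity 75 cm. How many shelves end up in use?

9

  70 → shelf 1 (new)  [load 70/75]
  20 → shelf 2 (new)  [load 20/75]
  40 → shelf 2  [load 60/75]
  40 → shelf 3 (new)  [load 40/75]
  15 → shelf 2  [load 75/75]
  50 → shelf 4 (new)  [load 50/75]
  20 → shelf 4  [load 70/75]
  25 → shelf 3  [load 65/75]
  25 → shelf 5 (new)  [load 25/75]
  55 → shelf 6 (new)  [load 55/75]
  35 → shelf 5  [load 60/75]
  50 → shelf 7 (new)  [load 50/75]
  35 → shelf 8 (new)  [load 35/75]
  50 → shelf 9 (new)  [load 50/75]
9 shelves opened.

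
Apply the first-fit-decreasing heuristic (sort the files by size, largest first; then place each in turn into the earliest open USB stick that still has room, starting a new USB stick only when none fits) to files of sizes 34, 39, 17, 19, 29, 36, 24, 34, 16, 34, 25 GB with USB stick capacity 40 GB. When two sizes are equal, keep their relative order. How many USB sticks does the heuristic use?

9

Sorted descending: 39, 36, 34, 34, 34, 29, 25, 24, 19, 17, 16.
  39 → USB stick 1 (new)  [load 39/40]
  36 → USB stick 2 (new)  [load 36/40]
  34 → USB stick 3 (new)  [load 34/40]
  34 → USB stick 4 (new)  [load 34/40]
  34 → USB stick 5 (new)  [load 34/40]
  29 → USB stick 6 (new)  [load 29/40]
  25 → USB stick 7 (new)  [load 25/40]
  24 → USB stick 8 (new)  [load 24/40]
  19 → USB stick 9 (new)  [load 19/40]
  17 → USB stick 9  [load 36/40]
  16 → USB stick 8  [load 40/40]
9 USB sticks opened.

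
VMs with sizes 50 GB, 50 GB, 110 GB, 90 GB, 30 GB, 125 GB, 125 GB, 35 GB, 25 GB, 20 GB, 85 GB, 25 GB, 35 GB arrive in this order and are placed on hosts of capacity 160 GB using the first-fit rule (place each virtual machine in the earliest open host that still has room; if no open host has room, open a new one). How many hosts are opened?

  50 → host 1 (new)  [load 50/160]
  50 → host 1  [load 100/160]
  110 → host 2 (new)  [load 110/160]
  90 → host 3 (new)  [load 90/160]
  30 → host 1  [load 130/160]
  125 → host 4 (new)  [load 125/160]
  125 → host 5 (new)  [load 125/160]
  35 → host 2  [load 145/160]
  25 → host 1  [load 155/160]
  20 → host 3  [load 110/160]
  85 → host 6 (new)  [load 85/160]
  25 → host 3  [load 135/160]
  35 → host 4  [load 160/160]
6 hosts opened.

6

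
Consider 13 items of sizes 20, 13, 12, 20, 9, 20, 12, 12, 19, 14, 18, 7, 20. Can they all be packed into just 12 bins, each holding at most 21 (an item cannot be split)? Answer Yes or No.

A valid assignment using 11 bins:
  bin 1: 20 = 20
  bin 2: 20 = 20
  bin 3: 20 = 20
  bin 4: 20 = 20
  bin 5: 19 = 19
  bin 6: 18 = 18
  bin 7: 14 + 7 = 21
  bin 8: 13 = 13
  bin 9: 12 + 9 = 21
  bin 10: 12 = 12
  bin 11: 12 = 12
That uses only 11 ≤ 12, so 12 bins are enough.

Yes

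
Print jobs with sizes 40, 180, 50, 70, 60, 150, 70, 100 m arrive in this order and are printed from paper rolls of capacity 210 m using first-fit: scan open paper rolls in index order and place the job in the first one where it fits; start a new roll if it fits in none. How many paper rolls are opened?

4

  40 → roll 1 (new)  [load 40/210]
  180 → roll 2 (new)  [load 180/210]
  50 → roll 1  [load 90/210]
  70 → roll 1  [load 160/210]
  60 → roll 3 (new)  [load 60/210]
  150 → roll 3  [load 210/210]
  70 → roll 4 (new)  [load 70/210]
  100 → roll 4  [load 170/210]
4 paper rolls opened.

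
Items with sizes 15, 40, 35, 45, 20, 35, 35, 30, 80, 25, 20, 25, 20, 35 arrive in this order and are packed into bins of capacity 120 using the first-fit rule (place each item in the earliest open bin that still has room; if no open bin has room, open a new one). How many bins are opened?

5

  15 → bin 1 (new)  [load 15/120]
  40 → bin 1  [load 55/120]
  35 → bin 1  [load 90/120]
  45 → bin 2 (new)  [load 45/120]
  20 → bin 1  [load 110/120]
  35 → bin 2  [load 80/120]
  35 → bin 2  [load 115/120]
  30 → bin 3 (new)  [load 30/120]
  80 → bin 3  [load 110/120]
  25 → bin 4 (new)  [load 25/120]
  20 → bin 4  [load 45/120]
  25 → bin 4  [load 70/120]
  20 → bin 4  [load 90/120]
  35 → bin 5 (new)  [load 35/120]
5 bins opened.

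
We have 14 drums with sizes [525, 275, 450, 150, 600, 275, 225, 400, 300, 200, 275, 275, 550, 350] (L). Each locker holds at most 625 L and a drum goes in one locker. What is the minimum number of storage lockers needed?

9

Total = 600 + 550 + 525 + 450 + 400 + 350 + 300 + 275 + 275 + 275 + 275 + 225 + 200 + 150 = 4850 L.
Lower bound: ⌈4850/625⌉ = 8 storage lockers.
A packing using 9 storage lockers:
  locker 1: 600 = 600
  locker 2: 550 = 550
  locker 3: 525 = 525
  locker 4: 450 + 150 = 600
  locker 5: 400 + 225 = 625
  locker 6: 350 + 275 = 625
  locker 7: 300 + 275 = 575
  locker 8: 275 + 275 = 550
  locker 9: 200 = 200
No arrangement into 8 storage lockers stays within capacity, so 9 is optimal.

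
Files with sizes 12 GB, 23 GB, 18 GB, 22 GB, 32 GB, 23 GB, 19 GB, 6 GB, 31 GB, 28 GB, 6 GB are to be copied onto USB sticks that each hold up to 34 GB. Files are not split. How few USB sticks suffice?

8

Total = 32 + 31 + 28 + 23 + 23 + 22 + 19 + 18 + 12 + 6 + 6 = 220 GB.
Lower bound: ⌈220/34⌉ = 7 USB sticks.
Also, 8 files each exceed 17 GB, and no two of those can share a USB stick, so at least 8 USB sticks are needed.
A packing using 8 USB sticks:
  USB stick 1: 32 = 32
  USB stick 2: 31 = 31
  USB stick 3: 28 + 6 = 34
  USB stick 4: 23 + 6 = 29
  USB stick 5: 23 = 23
  USB stick 6: 22 + 12 = 34
  USB stick 7: 19 = 19
  USB stick 8: 18 = 18
This matches the lower bound, so 8 is optimal.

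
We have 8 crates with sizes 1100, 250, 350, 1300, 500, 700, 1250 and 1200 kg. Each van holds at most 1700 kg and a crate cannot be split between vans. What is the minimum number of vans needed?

5

Total = 1300 + 1250 + 1200 + 1100 + 700 + 500 + 350 + 250 = 6650 kg.
Lower bound: ⌈6650/1700⌉ = 4 vans.
A packing using 5 vans:
  van 1: 1300 + 350 = 1650
  van 2: 1250 + 250 = 1500
  van 3: 1200 + 500 = 1700
  van 4: 1100 = 1100
  van 5: 700 = 700
No arrangement into 4 vans stays within capacity, so 5 is optimal.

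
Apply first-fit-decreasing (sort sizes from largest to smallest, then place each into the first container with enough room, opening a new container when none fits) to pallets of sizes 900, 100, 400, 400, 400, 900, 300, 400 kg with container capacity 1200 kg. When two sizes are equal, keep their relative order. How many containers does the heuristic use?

Sorted descending: 900, 900, 400, 400, 400, 400, 300, 100.
  900 → container 1 (new)  [load 900/1200]
  900 → container 2 (new)  [load 900/1200]
  400 → container 3 (new)  [load 400/1200]
  400 → container 3  [load 800/1200]
  400 → container 3  [load 1200/1200]
  400 → container 4 (new)  [load 400/1200]
  300 → container 1  [load 1200/1200]
  100 → container 2  [load 1000/1200]
4 containers opened.

4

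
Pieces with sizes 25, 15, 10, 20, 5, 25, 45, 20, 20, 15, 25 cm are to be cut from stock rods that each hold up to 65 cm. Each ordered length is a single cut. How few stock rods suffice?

4

Total = 45 + 25 + 25 + 25 + 20 + 20 + 20 + 15 + 15 + 10 + 5 = 225 cm.
Lower bound: ⌈225/65⌉ = 4 stock rods.
A packing using 4 stock rods:
  stock rod 1: 45 + 20 = 65
  stock rod 2: 25 + 25 + 15 = 65
  stock rod 3: 25 + 20 + 20 = 65
  stock rod 4: 15 + 10 + 5 = 30
This matches the lower bound, so 4 is optimal.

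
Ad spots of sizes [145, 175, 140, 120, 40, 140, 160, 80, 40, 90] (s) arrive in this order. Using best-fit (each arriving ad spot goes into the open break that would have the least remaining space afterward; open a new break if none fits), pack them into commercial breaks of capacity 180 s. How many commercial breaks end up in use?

7

  145 → break 1 (new)  [load 145/180]
  175 → break 2 (new)  [load 175/180]
  140 → break 3 (new)  [load 140/180]
  120 → break 4 (new)  [load 120/180]
  40 → break 3  [load 180/180]
  140 → break 5 (new)  [load 140/180]
  160 → break 6 (new)  [load 160/180]
  80 → break 7 (new)  [load 80/180]
  40 → break 5  [load 180/180]
  90 → break 7  [load 170/180]
7 commercial breaks opened.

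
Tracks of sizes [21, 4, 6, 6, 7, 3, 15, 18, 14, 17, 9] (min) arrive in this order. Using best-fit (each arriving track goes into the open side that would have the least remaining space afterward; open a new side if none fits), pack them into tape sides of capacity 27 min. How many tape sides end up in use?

  21 → side 1 (new)  [load 21/27]
  4 → side 1  [load 25/27]
  6 → side 2 (new)  [load 6/27]
  6 → side 2  [load 12/27]
  7 → side 2  [load 19/27]
  3 → side 2  [load 22/27]
  15 → side 3 (new)  [load 15/27]
  18 → side 4 (new)  [load 18/27]
  14 → side 5 (new)  [load 14/27]
  17 → side 6 (new)  [load 17/27]
  9 → side 4  [load 27/27]
6 tape sides opened.

6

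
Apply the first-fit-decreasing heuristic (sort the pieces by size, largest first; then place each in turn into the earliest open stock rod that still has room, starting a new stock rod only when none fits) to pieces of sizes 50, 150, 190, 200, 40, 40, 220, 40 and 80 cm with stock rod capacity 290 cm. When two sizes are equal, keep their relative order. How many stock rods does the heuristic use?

Sorted descending: 220, 200, 190, 150, 80, 50, 40, 40, 40.
  220 → stock rod 1 (new)  [load 220/290]
  200 → stock rod 2 (new)  [load 200/290]
  190 → stock rod 3 (new)  [load 190/290]
  150 → stock rod 4 (new)  [load 150/290]
  80 → stock rod 2  [load 280/290]
  50 → stock rod 1  [load 270/290]
  40 → stock rod 3  [load 230/290]
  40 → stock rod 3  [load 270/290]
  40 → stock rod 4  [load 190/290]
4 stock rods opened.

4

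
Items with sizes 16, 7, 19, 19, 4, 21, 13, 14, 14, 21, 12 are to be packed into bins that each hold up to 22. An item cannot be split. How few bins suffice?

9

Total = 21 + 21 + 19 + 19 + 16 + 14 + 14 + 13 + 12 + 7 + 4 = 160.
Lower bound: ⌈160/22⌉ = 8 bins.
Also, 9 items each exceed 11, and no two of those can share a bin, so at least 9 bins are needed.
A packing using 9 bins:
  bin 1: 21 = 21
  bin 2: 21 = 21
  bin 3: 19 = 19
  bin 4: 19 = 19
  bin 5: 16 + 4 = 20
  bin 6: 14 + 7 = 21
  bin 7: 14 = 14
  bin 8: 13 = 13
  bin 9: 12 = 12
This matches the lower bound, so 9 is optimal.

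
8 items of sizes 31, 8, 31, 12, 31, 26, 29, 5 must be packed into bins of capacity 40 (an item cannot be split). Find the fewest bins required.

5

Total = 31 + 31 + 31 + 29 + 26 + 12 + 8 + 5 = 173.
Lower bound: ⌈173/40⌉ = 5 bins.
A packing using 5 bins:
  bin 1: 31 + 8 = 39
  bin 2: 31 + 5 = 36
  bin 3: 31 = 31
  bin 4: 29 = 29
  bin 5: 26 + 12 = 38
This matches the lower bound, so 5 is optimal.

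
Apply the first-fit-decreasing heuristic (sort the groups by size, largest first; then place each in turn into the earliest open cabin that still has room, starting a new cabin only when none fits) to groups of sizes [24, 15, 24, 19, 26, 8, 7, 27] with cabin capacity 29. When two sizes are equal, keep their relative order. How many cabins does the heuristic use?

Sorted descending: 27, 26, 24, 24, 19, 15, 8, 7.
  27 → cabin 1 (new)  [load 27/29]
  26 → cabin 2 (new)  [load 26/29]
  24 → cabin 3 (new)  [load 24/29]
  24 → cabin 4 (new)  [load 24/29]
  19 → cabin 5 (new)  [load 19/29]
  15 → cabin 6 (new)  [load 15/29]
  8 → cabin 5  [load 27/29]
  7 → cabin 6  [load 22/29]
6 cabins opened.

6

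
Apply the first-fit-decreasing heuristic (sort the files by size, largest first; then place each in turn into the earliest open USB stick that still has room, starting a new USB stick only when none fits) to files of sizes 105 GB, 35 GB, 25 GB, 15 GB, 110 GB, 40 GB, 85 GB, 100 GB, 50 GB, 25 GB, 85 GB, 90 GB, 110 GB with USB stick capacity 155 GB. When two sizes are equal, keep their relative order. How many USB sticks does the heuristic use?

Sorted descending: 110, 110, 105, 100, 90, 85, 85, 50, 40, 35, 25, 25, 15.
  110 → USB stick 1 (new)  [load 110/155]
  110 → USB stick 2 (new)  [load 110/155]
  105 → USB stick 3 (new)  [load 105/155]
  100 → USB stick 4 (new)  [load 100/155]
  90 → USB stick 5 (new)  [load 90/155]
  85 → USB stick 6 (new)  [load 85/155]
  85 → USB stick 7 (new)  [load 85/155]
  50 → USB stick 3  [load 155/155]
  40 → USB stick 1  [load 150/155]
  35 → USB stick 2  [load 145/155]
  25 → USB stick 4  [load 125/155]
  25 → USB stick 4  [load 150/155]
  15 → USB stick 5  [load 105/155]
7 USB sticks opened.

7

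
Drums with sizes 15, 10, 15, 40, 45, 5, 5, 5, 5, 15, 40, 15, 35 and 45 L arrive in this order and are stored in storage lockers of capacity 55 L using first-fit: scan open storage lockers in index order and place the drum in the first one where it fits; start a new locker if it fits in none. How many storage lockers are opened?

  15 → locker 1 (new)  [load 15/55]
  10 → locker 1  [load 25/55]
  15 → locker 1  [load 40/55]
  40 → locker 2 (new)  [load 40/55]
  45 → locker 3 (new)  [load 45/55]
  5 → locker 1  [load 45/55]
  5 → locker 1  [load 50/55]
  5 → locker 1  [load 55/55]
  5 → locker 2  [load 45/55]
  15 → locker 4 (new)  [load 15/55]
  40 → locker 4  [load 55/55]
  15 → locker 5 (new)  [load 15/55]
  35 → locker 5  [load 50/55]
  45 → locker 6 (new)  [load 45/55]
6 storage lockers opened.

6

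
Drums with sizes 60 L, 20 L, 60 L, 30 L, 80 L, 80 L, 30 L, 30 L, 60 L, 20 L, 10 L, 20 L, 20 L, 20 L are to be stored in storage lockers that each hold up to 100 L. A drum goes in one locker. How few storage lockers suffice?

Total = 80 + 80 + 60 + 60 + 60 + 30 + 30 + 30 + 20 + 20 + 20 + 20 + 20 + 10 = 540 L.
Lower bound: ⌈540/100⌉ = 6 storage lockers.
A packing using 6 storage lockers:
  locker 1: 80 + 20 = 100
  locker 2: 80 + 20 = 100
  locker 3: 60 + 30 + 10 = 100
  locker 4: 60 + 30 = 90
  locker 5: 60 + 30 = 90
  locker 6: 20 + 20 + 20 = 60
This matches the lower bound, so 6 is optimal.

6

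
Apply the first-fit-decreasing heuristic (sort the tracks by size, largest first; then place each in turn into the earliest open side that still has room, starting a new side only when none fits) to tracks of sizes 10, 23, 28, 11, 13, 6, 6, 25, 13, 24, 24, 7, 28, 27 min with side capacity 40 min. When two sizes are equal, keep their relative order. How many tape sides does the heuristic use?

7

Sorted descending: 28, 28, 27, 25, 24, 24, 23, 13, 13, 11, 10, 7, 6, 6.
  28 → side 1 (new)  [load 28/40]
  28 → side 2 (new)  [load 28/40]
  27 → side 3 (new)  [load 27/40]
  25 → side 4 (new)  [load 25/40]
  24 → side 5 (new)  [load 24/40]
  24 → side 6 (new)  [load 24/40]
  23 → side 7 (new)  [load 23/40]
  13 → side 3  [load 40/40]
  13 → side 4  [load 38/40]
  11 → side 1  [load 39/40]
  10 → side 2  [load 38/40]
  7 → side 5  [load 31/40]
  6 → side 5  [load 37/40]
  6 → side 6  [load 30/40]
7 tape sides opened.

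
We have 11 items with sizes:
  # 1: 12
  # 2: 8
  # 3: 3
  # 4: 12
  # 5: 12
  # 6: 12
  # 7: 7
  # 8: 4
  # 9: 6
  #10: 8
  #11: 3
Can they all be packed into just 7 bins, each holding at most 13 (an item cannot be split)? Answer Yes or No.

Total = 87; ⌈87/13⌉ = 7.
The bound of 7 does not rule out 7, but exhaustive search shows no assignment into 7 bins of capacity 13 exists — the minimum is 8.

No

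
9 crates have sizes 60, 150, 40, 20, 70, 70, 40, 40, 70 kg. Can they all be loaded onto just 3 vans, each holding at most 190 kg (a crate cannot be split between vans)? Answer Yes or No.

A valid assignment using 3 vans:
  van 1: 150 + 40 = 190
  van 2: 70 + 70 + 40 = 180
  van 3: 70 + 60 + 40 + 20 = 190
Every load is within 190 kg, so 3 vans suffice.

Yes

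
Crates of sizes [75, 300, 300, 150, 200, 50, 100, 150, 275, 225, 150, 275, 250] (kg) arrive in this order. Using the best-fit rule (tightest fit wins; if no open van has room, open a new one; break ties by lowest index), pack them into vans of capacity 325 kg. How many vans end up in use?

9

  75 → van 1 (new)  [load 75/325]
  300 → van 2 (new)  [load 300/325]
  300 → van 3 (new)  [load 300/325]
  150 → van 1  [load 225/325]
  200 → van 4 (new)  [load 200/325]
  50 → van 1  [load 275/325]
  100 → van 4  [load 300/325]
  150 → van 5 (new)  [load 150/325]
  275 → van 6 (new)  [load 275/325]
  225 → van 7 (new)  [load 225/325]
  150 → van 5  [load 300/325]
  275 → van 8 (new)  [load 275/325]
  250 → van 9 (new)  [load 250/325]
9 vans opened.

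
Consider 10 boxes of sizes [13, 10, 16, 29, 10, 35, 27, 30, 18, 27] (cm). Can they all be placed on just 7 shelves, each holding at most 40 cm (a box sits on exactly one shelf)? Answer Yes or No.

Yes

A valid assignment using 6 shelves:
  shelf 1: 35 = 35
  shelf 2: 30 + 10 = 40
  shelf 3: 29 + 10 = 39
  shelf 4: 27 + 13 = 40
  shelf 5: 27 = 27
  shelf 6: 18 + 16 = 34
That uses only 6 ≤ 7, so 7 shelves are enough.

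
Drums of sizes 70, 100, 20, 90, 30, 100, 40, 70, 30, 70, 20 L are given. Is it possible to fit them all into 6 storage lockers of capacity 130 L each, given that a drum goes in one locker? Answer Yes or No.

Yes

A valid assignment using 6 storage lockers:
  locker 1: 100 + 30 = 130
  locker 2: 100 + 30 = 130
  locker 3: 90 + 40 = 130
  locker 4: 70 + 20 + 20 = 110
  locker 5: 70 = 70
  locker 6: 70 = 70
Every load is within 130 L, so 6 storage lockers suffice.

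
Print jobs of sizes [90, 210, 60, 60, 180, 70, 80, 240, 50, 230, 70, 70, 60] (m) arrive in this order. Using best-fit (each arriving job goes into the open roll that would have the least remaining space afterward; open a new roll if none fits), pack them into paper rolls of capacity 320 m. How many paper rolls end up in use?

5

  90 → roll 1 (new)  [load 90/320]
  210 → roll 1  [load 300/320]
  60 → roll 2 (new)  [load 60/320]
  60 → roll 2  [load 120/320]
  180 → roll 2  [load 300/320]
  70 → roll 3 (new)  [load 70/320]
  80 → roll 3  [load 150/320]
  240 → roll 4 (new)  [load 240/320]
  50 → roll 4  [load 290/320]
  230 → roll 5 (new)  [load 230/320]
  70 → roll 5  [load 300/320]
  70 → roll 3  [load 220/320]
  60 → roll 3  [load 280/320]
5 paper rolls opened.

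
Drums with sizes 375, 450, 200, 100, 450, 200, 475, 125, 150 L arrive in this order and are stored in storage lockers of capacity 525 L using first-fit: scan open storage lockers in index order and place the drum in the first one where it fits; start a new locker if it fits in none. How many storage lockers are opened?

6

  375 → locker 1 (new)  [load 375/525]
  450 → locker 2 (new)  [load 450/525]
  200 → locker 3 (new)  [load 200/525]
  100 → locker 1  [load 475/525]
  450 → locker 4 (new)  [load 450/525]
  200 → locker 3  [load 400/525]
  475 → locker 5 (new)  [load 475/525]
  125 → locker 3  [load 525/525]
  150 → locker 6 (new)  [load 150/525]
6 storage lockers opened.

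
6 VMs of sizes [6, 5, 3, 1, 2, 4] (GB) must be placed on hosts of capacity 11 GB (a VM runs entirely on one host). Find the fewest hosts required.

2

Total = 6 + 5 + 4 + 3 + 2 + 1 = 21 GB.
Lower bound: ⌈21/11⌉ = 2 hosts.
A packing using 2 hosts:
  host 1: 6 + 5 = 11
  host 2: 4 + 3 + 2 + 1 = 10
This matches the lower bound, so 2 is optimal.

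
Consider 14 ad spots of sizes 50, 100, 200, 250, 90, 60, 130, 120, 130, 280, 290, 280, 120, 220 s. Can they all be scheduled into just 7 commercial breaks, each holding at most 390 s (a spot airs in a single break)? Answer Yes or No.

Yes

A valid assignment using 7 commercial breaks:
  break 1: 290 + 100 = 390
  break 2: 280 + 90 = 370
  break 3: 280 + 60 + 50 = 390
  break 4: 250 + 130 = 380
  break 5: 220 + 130 = 350
  break 6: 200 + 120 = 320
  break 7: 120 = 120
Every load is within 390 s, so 7 commercial breaks suffice.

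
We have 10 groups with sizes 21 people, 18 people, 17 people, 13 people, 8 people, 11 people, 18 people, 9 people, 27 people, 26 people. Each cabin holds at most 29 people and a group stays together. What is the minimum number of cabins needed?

7

Total = 27 + 26 + 21 + 18 + 18 + 17 + 13 + 11 + 9 + 8 = 168 people.
Lower bound: ⌈168/29⌉ = 6 cabins.
A packing using 7 cabins:
  cabin 1: 27 = 27
  cabin 2: 26 = 26
  cabin 3: 21 + 8 = 29
  cabin 4: 18 + 11 = 29
  cabin 5: 18 + 9 = 27
  cabin 6: 17 = 17
  cabin 7: 13 = 13
No arrangement into 6 cabins stays within capacity, so 7 is optimal.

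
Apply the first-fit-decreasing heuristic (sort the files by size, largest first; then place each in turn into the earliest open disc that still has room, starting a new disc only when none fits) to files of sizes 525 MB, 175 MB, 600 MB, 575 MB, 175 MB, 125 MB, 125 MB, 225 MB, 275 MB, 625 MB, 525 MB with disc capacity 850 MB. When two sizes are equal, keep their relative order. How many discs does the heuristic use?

5

Sorted descending: 625, 600, 575, 525, 525, 275, 225, 175, 175, 125, 125.
  625 → disc 1 (new)  [load 625/850]
  600 → disc 2 (new)  [load 600/850]
  575 → disc 3 (new)  [load 575/850]
  525 → disc 4 (new)  [load 525/850]
  525 → disc 5 (new)  [load 525/850]
  275 → disc 3  [load 850/850]
  225 → disc 1  [load 850/850]
  175 → disc 2  [load 775/850]
  175 → disc 4  [load 700/850]
  125 → disc 4  [load 825/850]
  125 → disc 5  [load 650/850]
5 discs opened.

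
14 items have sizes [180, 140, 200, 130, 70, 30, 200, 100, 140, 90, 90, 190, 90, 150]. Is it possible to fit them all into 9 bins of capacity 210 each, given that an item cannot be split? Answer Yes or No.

No

Total = 1800; ⌈1800/210⌉ = 9.
The bound of 9 does not rule out 9, but exhaustive search shows no assignment into 9 bins of capacity 210 exists — the minimum is 10.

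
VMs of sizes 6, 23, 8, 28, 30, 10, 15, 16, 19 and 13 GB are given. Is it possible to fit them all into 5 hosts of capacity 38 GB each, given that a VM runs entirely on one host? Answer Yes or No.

Yes

A valid assignment using 5 hosts:
  host 1: 30 + 8 = 38
  host 2: 28 + 10 = 38
  host 3: 23 + 15 = 38
  host 4: 19 + 16 = 35
  host 5: 13 + 6 = 19
Every load is within 38 GB, so 5 hosts suffice.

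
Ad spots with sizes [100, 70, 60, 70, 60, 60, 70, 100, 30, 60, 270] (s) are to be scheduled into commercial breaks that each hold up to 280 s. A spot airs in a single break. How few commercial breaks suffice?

Total = 270 + 100 + 100 + 70 + 70 + 70 + 60 + 60 + 60 + 60 + 30 = 950 s.
Lower bound: ⌈950/280⌉ = 4 commercial breaks.
A packing using 4 commercial breaks:
  break 1: 270 = 270
  break 2: 100 + 100 + 70 = 270
  break 3: 70 + 70 + 60 + 60 = 260
  break 4: 60 + 60 + 30 = 150
This matches the lower bound, so 4 is optimal.

4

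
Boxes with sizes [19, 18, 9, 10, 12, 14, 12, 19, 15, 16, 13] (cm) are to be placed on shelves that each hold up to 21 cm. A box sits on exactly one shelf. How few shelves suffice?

10

Total = 19 + 19 + 18 + 16 + 15 + 14 + 13 + 12 + 12 + 10 + 9 = 157 cm.
Lower bound: ⌈157/21⌉ = 8 shelves.
Also, 9 boxes each exceed 21/2 cm, and no two of those can share a shelf, so at least 9 shelves are needed.
A packing using 10 shelves:
  shelf 1: 19 = 19
  shelf 2: 19 = 19
  shelf 3: 18 = 18
  shelf 4: 16 = 16
  shelf 5: 15 = 15
  shelf 6: 14 = 14
  shelf 7: 13 = 13
  shelf 8: 12 + 9 = 21
  shelf 9: 12 = 12
  shelf 10: 10 = 10
No arrangement into 9 shelves stays within capacity, so 10 is optimal.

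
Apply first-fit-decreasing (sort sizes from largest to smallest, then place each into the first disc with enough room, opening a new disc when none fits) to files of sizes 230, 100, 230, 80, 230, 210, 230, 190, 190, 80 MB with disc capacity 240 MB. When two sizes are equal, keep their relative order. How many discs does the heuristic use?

9

Sorted descending: 230, 230, 230, 230, 210, 190, 190, 100, 80, 80.
  230 → disc 1 (new)  [load 230/240]
  230 → disc 2 (new)  [load 230/240]
  230 → disc 3 (new)  [load 230/240]
  230 → disc 4 (new)  [load 230/240]
  210 → disc 5 (new)  [load 210/240]
  190 → disc 6 (new)  [load 190/240]
  190 → disc 7 (new)  [load 190/240]
  100 → disc 8 (new)  [load 100/240]
  80 → disc 8  [load 180/240]
  80 → disc 9 (new)  [load 80/240]
9 discs opened.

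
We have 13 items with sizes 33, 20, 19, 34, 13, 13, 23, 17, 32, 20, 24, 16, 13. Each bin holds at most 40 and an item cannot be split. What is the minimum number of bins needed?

8

Total = 34 + 33 + 32 + 24 + 23 + 20 + 20 + 19 + 17 + 16 + 13 + 13 + 13 = 277.
Lower bound: ⌈277/40⌉ = 7 bins.
A packing using 8 bins:
  bin 1: 34 = 34
  bin 2: 33 = 33
  bin 3: 32 = 32
  bin 4: 24 + 16 = 40
  bin 5: 23 + 17 = 40
  bin 6: 20 + 20 = 40
  bin 7: 19 + 13 = 32
  bin 8: 13 + 13 = 26
No arrangement into 7 bins stays within capacity, so 8 is optimal.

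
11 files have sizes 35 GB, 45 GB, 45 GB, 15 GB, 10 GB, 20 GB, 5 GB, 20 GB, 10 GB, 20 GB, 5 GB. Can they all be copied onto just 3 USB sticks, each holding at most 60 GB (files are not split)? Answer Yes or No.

No

Total = 230 GB; ⌈230/60⌉ = 4.
At least 4 USB sticks are required, but only 3 are allowed.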